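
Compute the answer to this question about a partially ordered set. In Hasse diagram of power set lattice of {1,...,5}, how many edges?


A cover relation a -< b holds when a < b with no c strictly between.
Cover relations:
  {} -< {1}
  {} -< {2}
  {} -< {3}
  {} -< {4}
  {} -< {5}
  {1} -< {1,2}
  {1} -< {1,3}
  {1} -< {1,4}
  ...72 more
Total: 80


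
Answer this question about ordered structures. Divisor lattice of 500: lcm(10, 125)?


Join=lcm.
gcd(10,125)=5
lcm=250


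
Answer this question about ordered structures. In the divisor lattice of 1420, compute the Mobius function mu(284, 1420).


In a divisor lattice, mu(a,b) = mu(b/a) where mu is the classical Mobius function.
b/a = 1420/284 = 5
Prime factorization of 5: primes [5]
5 is squarefree with 1 prime factor(s), so mu(5) = (-1)^1 = -1


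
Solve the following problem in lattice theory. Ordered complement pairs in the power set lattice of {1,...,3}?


Complement pair (a,b): a meet b = bottom, a join b = top.
Here: A intersect B = {} and A union B = {1,...,3}.
Pairs found: ({},{1,2,3}), ({1},{2,3}), ({2},{1,3}), ({3},{1,2}), ... (4 more)
Total ordered pairs: 8


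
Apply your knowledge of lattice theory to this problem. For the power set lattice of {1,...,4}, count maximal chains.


A maximal chain goes from the minimum element to a maximal element via cover relations.
Counting all min-to-max paths in the cover graph.
Total maximal chains: 24


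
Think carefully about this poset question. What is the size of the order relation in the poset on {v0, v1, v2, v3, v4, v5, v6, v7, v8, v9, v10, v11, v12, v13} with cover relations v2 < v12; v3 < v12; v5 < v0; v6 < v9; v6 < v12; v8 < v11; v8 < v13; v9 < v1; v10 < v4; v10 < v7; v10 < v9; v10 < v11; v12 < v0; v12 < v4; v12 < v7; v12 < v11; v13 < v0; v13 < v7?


The order relation is {(a,b) : a <= b}, reflexive so it includes (a,a).
Examples: (v0,v0), (v1,v1), (v10,v1), (v10,v10), (v10,v11), ...
Total ordered pairs: 48


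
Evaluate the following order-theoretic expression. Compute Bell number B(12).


B(n) = number of set partitions of an n-element set.
B(n) satisfies the recurrence: B(n+1) = sum_k C(n,k)*B(k).
B(12) = 4213597


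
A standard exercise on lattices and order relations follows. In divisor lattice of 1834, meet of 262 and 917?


In a divisor lattice, meet = gcd (greatest common divisor).
By Euclidean algorithm or factoring: gcd(262,917) = 131


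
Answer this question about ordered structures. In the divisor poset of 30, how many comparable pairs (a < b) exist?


A comparable pair {a,b} has a < b or b < a in the order.
Count unordered pairs where one element is strictly below the other.
Examples: {1,2}, {1,3}, {1,5}, {1,6}, ...
Total comparable pairs: 19


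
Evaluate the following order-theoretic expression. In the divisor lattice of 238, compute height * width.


Height = length of longest chain minus 1; width = size of largest antichain.
A maximum chain: 1 | 17 | 119 | 238  (height 3).
A maximum antichain: {2, 7, 17}  (width 3).
Product = 3 * 3 = 9


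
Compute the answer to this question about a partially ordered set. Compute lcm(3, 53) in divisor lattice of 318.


In a divisor lattice, join = lcm (least common multiple).
gcd(3,53) = 1
lcm(3,53) = 3*53/gcd = 159/1 = 159


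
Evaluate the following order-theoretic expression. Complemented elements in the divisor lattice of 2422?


An element a is complemented if some b has a meet b = bottom, a join b = top.
a is complemented iff gcd(a, n/a)=1, i.e. a is a unitary divisor of 2422.
Complemented elements: 1, 2, 7, 14, 173, 346, ... (2 more)
Count: 8


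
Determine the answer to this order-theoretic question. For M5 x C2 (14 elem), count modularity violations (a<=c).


Modular law: if a <= c then a v (b ^ c) = (a v b) ^ c.
Check all triples (a,b,c) with a <= c among 14 elements.
This lattice is modular (diamonds M_m and their chain-products are modular).
Total violating triples: 0


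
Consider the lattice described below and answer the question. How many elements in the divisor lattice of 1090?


Divisors of 1090: [1, 2, 5, 10, 109, 218, 545, 1090]
Count: 8


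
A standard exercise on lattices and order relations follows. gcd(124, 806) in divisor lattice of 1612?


Meet=gcd.
gcd(124,806)=62


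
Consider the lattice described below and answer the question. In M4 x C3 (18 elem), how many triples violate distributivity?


Distributive law: a ^ (b v c) = (a ^ b) v (a ^ c).
Check all 18^3 = 5832 ordered triples (a,b,c).
  e.g. a=(a1,0), b=(a2,0), c=(a3,0): lhs=(a1,0) != rhs=(0,0)
  e.g. a=(a1,0), b=(a2,0), c=(a3,1): lhs=(a1,0) != rhs=(0,0)
Total violating triples: 648


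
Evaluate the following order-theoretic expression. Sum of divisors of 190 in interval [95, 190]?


Interval [95,190] in divisors of 190: [95, 190]
Sum = 285


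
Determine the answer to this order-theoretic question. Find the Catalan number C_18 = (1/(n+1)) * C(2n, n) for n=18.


C(n) = C(2n, n) / (n+1).
C(36, 18) = 9075135300
C(18) = 9075135300 / 19 = 477638700


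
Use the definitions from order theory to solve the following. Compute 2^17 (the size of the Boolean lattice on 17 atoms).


Power set = 2^n.
2^17 = 131072


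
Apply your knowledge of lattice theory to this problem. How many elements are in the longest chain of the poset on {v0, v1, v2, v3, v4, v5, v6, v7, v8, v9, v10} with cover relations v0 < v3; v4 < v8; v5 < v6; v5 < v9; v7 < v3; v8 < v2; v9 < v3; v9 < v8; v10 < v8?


A chain is a totally ordered subset; we count the number of elements in a maximum chain.
Compute, for each element x, the size of the longest chain ending at x:
  v0: 1
  v1: 1
  v4: 1
  v5: 1
  v7: 1
  v10: 1
  ...
A maximum chain: v5 < v9 < v8 < v2
Number of elements in the longest chain: 4


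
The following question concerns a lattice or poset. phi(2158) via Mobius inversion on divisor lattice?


phi(n) = n * prod_{p|n} (1 - 1/p).
Prime divisors of 2158: [2, 13, 83]
phi(2158) = 2158 * (1 - 1/2) * (1 - 1/13) * (1 - 1/83)
phi(2158) = 984


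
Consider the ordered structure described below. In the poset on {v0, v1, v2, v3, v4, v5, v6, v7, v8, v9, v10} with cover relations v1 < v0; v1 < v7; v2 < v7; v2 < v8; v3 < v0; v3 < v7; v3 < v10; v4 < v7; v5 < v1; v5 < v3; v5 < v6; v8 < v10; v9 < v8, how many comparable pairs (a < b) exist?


A comparable pair {a,b} has a < b or b < a in the order.
Count unordered pairs where one element is strictly below the other.
Examples: {v0,v1}, {v0,v3}, {v0,v5}, {v1,v5}, ...
Total comparable pairs: 18


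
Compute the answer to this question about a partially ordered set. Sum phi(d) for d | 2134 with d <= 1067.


Divisors of 2134 up to 1067: [1, 2, 11, 22, 97, 194, 1067]
phi values: [1, 1, 10, 10, 96, 96, 960]
Sum = 1174


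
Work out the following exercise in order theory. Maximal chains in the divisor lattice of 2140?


A maximal chain goes from the minimum element to a maximal element via cover relations.
Counting all min-to-max paths in the cover graph.
Total maximal chains: 12


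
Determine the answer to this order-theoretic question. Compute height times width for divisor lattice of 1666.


Height = length of longest chain minus 1; width = size of largest antichain.
A maximum chain: 1 | 17 | 119 | 833 | 1666  (height 4).
A maximum antichain: {14, 34, 49, 119}  (width 4).
Product = 4 * 4 = 16


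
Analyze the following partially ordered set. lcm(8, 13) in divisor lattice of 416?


Join=lcm.
gcd(8,13)=1
lcm=104


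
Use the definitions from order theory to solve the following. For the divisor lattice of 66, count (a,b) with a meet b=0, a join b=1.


Complement pair (a,b): a meet b = bottom, a join b = top.
Here: gcd(a,b)=1 and lcm(a,b)=66, i.e. a*b=66 with a,b coprime.
Pairs found: (1,66), (2,33), (3,22), (6,11), ... (4 more)
Total ordered pairs: 8


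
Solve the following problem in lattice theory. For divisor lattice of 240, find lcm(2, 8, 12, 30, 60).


In a divisor lattice, join = lcm (least common multiple).
Compute lcm iteratively: start with first element, then lcm(current, next).
Elements: [2, 8, 12, 30, 60]
lcm(2,8) = 8
lcm(8,12) = 24
lcm(24,30) = 120
lcm(120,60) = 120
Final lcm = 120


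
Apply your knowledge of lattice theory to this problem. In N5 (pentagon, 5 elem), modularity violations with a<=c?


Modular law: if a <= c then a v (b ^ c) = (a v b) ^ c.
Check all triples (a,b,c) with a <= c among 5 elements.
  e.g. a=a, b=c, c=b: lhs=a != rhs=b
Total violating triples: 1


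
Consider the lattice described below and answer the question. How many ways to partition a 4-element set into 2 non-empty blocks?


S(n,k) = k*S(n-1,k) + S(n-1,k-1).
S(3,2) = 3, S(3,1) = 1
S(4,2) = 2*3 + 1 = 6 + 1
S(4,2) = 7


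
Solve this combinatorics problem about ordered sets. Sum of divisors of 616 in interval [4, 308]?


Interval [4,308] in divisors of 616: [4, 28, 44, 308]
Sum = 384


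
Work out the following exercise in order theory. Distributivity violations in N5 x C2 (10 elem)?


Distributive law: a ^ (b v c) = (a ^ b) v (a ^ c).
Check all 10^3 = 1000 ordered triples (a,b,c).
  e.g. a=(b,0), b=(a,0), c=(c,0): lhs=(b,0) != rhs=(a,0)
  e.g. a=(b,0), b=(a,0), c=(c,1): lhs=(b,0) != rhs=(a,0)
Total violating triples: 16


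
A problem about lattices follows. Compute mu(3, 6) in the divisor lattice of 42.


In a divisor lattice, mu(a,b) = mu(b/a) where mu is the classical Mobius function.
b/a = 6/3 = 2
Prime factorization of 2: primes [2]
2 is squarefree with 1 prime factor(s), so mu(2) = (-1)^1 = -1


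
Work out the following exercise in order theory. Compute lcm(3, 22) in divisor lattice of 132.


In a divisor lattice, join = lcm (least common multiple).
gcd(3,22) = 1
lcm(3,22) = 3*22/gcd = 66/1 = 66


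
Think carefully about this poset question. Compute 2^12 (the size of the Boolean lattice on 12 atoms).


Power set = 2^n.
2^12 = 4096


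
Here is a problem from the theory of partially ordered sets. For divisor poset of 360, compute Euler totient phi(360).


phi(n) = n * prod_{p|n} (1 - 1/p).
Prime divisors of 360: [2, 3, 5]
phi(360) = 360 * (1 - 1/2) * (1 - 1/3) * (1 - 1/5)
phi(360) = 96


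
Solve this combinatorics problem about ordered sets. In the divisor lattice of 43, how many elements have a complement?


An element a is complemented if some b has a meet b = bottom, a join b = top.
a is complemented iff gcd(a, n/a)=1, i.e. a is a unitary divisor of 43.
Complemented elements: 1, 43
Count: 2


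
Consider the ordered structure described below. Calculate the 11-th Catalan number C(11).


C(n) = C(2n, n) / (n+1).
C(22, 11) = 705432
C(11) = 705432 / 12 = 58786


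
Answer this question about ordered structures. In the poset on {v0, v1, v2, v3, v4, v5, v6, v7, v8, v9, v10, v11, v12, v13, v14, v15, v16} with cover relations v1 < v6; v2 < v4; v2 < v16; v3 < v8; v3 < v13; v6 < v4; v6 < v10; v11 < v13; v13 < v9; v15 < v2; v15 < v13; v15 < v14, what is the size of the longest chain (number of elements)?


A chain is a totally ordered subset; we count the number of elements in a maximum chain.
Compute, for each element x, the size of the longest chain ending at x:
  v0: 1
  v1: 1
  v3: 1
  v5: 1
  v7: 1
  v11: 1
  ...
A maximum chain: v15 < v2 < v4
Number of elements in the longest chain: 3


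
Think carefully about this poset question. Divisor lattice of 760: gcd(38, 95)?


Meet=gcd.
gcd(38,95)=19


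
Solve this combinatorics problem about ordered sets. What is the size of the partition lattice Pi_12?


B(n) = number of set partitions of an n-element set.
B(n) satisfies the recurrence: B(n+1) = sum_k C(n,k)*B(k).
B(12) = 4213597


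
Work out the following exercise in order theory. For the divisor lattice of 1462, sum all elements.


sigma(n) = sum of divisors.
Divisors of 1462: [1, 2, 17, 34, 43, 86, 731, 1462]
Sum = 2376


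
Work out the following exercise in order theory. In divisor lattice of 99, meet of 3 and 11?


In a divisor lattice, meet = gcd (greatest common divisor).
By Euclidean algorithm or factoring: gcd(3,11) = 1


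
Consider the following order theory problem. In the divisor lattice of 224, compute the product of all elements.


Divisors of 224: [1, 2, 4, 7, 8, 14, 16, 28, 32, 56, 112, 224]
Product = n^(d(n)/2) = 224^(12/2)
Product = 126324651851776


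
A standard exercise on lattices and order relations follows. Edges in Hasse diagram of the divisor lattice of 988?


A cover relation a -< b holds when a < b with no c strictly between.
Cover relations:
  1 -< 2
  1 -< 13
  1 -< 19
  2 -< 4
  2 -< 26
  2 -< 38
  4 -< 52
  4 -< 76
  ...12 more
Total: 20


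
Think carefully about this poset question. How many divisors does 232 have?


Divisors of 232: [1, 2, 4, 8, 29, 58, 116, 232]
Count: 8


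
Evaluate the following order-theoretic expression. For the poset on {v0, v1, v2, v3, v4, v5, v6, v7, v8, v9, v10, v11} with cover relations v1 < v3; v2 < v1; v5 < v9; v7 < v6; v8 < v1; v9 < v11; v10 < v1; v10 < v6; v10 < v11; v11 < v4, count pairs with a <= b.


The order relation is {(a,b) : a <= b}, reflexive so it includes (a,a).
Examples: (v0,v0), (v1,v1), (v1,v3), (v10,v1), (v10,v10), ...
Total ordered pairs: 29


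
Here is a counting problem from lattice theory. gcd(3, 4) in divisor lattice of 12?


Meet=gcd.
gcd(3,4)=1


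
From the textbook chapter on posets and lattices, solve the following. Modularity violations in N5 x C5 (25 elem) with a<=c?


Modular law: if a <= c then a v (b ^ c) = (a v b) ^ c.
Check all triples (a,b,c) with a <= c among 25 elements.
  e.g. a=(a,0), b=(c,0), c=(b,0): lhs=(a,0) != rhs=(b,0)
  e.g. a=(a,0), b=(c,1), c=(b,0): lhs=(a,0) != rhs=(b,0)
Total violating triples: 75


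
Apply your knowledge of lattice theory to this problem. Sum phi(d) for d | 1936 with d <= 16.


Divisors of 1936 up to 16: [1, 2, 4, 8, 11, 16]
phi values: [1, 1, 2, 4, 10, 8]
Sum = 26


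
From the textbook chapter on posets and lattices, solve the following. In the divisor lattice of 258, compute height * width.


Height = length of longest chain minus 1; width = size of largest antichain.
A maximum chain: 1 | 43 | 129 | 258  (height 3).
A maximum antichain: {2, 3, 43}  (width 3).
Product = 3 * 3 = 9


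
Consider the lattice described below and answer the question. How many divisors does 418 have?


Divisors of 418: [1, 2, 11, 19, 22, 38, 209, 418]
Count: 8


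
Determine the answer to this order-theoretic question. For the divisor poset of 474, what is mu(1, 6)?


In a divisor lattice, mu(a,b) = mu(b/a) where mu is the classical Mobius function.
b/a = 6/1 = 6
Prime factorization of 6: primes [2, 3]
6 is squarefree with 2 prime factor(s), so mu(6) = (-1)^2 = 1


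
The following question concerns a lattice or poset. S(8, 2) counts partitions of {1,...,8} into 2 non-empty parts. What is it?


S(n,k) = k*S(n-1,k) + S(n-1,k-1).
S(7,2) = 63, S(7,1) = 1
S(8,2) = 2*63 + 1 = 126 + 1
S(8,2) = 127


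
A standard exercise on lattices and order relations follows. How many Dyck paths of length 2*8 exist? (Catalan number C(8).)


C(n) = C(2n, n) / (n+1).
C(16, 8) = 12870
C(8) = 12870 / 9 = 1430


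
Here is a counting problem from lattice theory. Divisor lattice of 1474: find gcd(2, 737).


In a divisor lattice, meet = gcd (greatest common divisor).
By Euclidean algorithm or factoring: gcd(2,737) = 1


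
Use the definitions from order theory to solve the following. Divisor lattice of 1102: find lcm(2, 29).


In a divisor lattice, join = lcm (least common multiple).
gcd(2,29) = 1
lcm(2,29) = 2*29/gcd = 58/1 = 58


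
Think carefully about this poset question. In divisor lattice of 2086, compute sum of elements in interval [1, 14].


Interval [1,14] in divisors of 2086: [1, 2, 7, 14]
Sum = 24


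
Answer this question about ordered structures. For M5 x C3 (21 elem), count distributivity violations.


Distributive law: a ^ (b v c) = (a ^ b) v (a ^ c).
Check all 21^3 = 9261 ordered triples (a,b,c).
  e.g. a=(a1,0), b=(a2,0), c=(a3,0): lhs=(a1,0) != rhs=(0,0)
  e.g. a=(a1,0), b=(a2,0), c=(a3,1): lhs=(a1,0) != rhs=(0,0)
Total violating triples: 1620


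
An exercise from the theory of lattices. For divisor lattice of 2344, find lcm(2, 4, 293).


In a divisor lattice, join = lcm (least common multiple).
Compute lcm iteratively: start with first element, then lcm(current, next).
Elements: [2, 4, 293]
lcm(2,4) = 4
lcm(4,293) = 1172
Final lcm = 1172


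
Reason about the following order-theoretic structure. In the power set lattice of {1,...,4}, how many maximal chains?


A maximal chain goes from the minimum element to a maximal element via cover relations.
Counting all min-to-max paths in the cover graph.
Total maximal chains: 24


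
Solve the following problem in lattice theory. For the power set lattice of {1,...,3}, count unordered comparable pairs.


A comparable pair {a,b} has a < b or b < a in the order.
Count unordered pairs where one element is strictly below the other.
Examples: {{},{1}}, {{},{2}}, {{},{3}}, {{},{1,2}}, ...
Total comparable pairs: 19


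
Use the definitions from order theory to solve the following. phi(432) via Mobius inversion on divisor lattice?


phi(n) = n * prod_{p|n} (1 - 1/p).
Prime divisors of 432: [2, 3]
phi(432) = 432 * (1 - 1/2) * (1 - 1/3)
phi(432) = 144


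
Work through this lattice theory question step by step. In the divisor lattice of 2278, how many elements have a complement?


An element a is complemented if some b has a meet b = bottom, a join b = top.
a is complemented iff gcd(a, n/a)=1, i.e. a is a unitary divisor of 2278.
Complemented elements: 1, 2, 17, 34, 67, 134, ... (2 more)
Count: 8


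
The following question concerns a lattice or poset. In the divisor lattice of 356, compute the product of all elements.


Divisors of 356: [1, 2, 4, 89, 178, 356]
Product = n^(d(n)/2) = 356^(6/2)
Product = 45118016


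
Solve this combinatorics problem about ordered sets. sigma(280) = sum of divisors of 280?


sigma(n) = sum of divisors.
Divisors of 280: [1, 2, 4, 5, 7, 8, 10, 14, 20, 28, 35, 40, 56, 70, 140, 280]
Sum = 720


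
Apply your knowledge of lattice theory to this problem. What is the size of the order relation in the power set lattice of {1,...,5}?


The order relation is {(a,b) : a <= b}, reflexive so it includes (a,a).
Examples: ({},{}), ({},{1,2}), ({},{1,2,3}), ({},{1,2,3,4}), ({},{1,2,3,4,5}), ...
Total ordered pairs: 243


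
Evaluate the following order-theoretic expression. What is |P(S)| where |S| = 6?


Power set = 2^n.
2^6 = 64


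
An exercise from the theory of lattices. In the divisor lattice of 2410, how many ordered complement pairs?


Complement pair (a,b): a meet b = bottom, a join b = top.
Here: gcd(a,b)=1 and lcm(a,b)=2410, i.e. a*b=2410 with a,b coprime.
Pairs found: (1,2410), (2,1205), (5,482), (10,241), ... (4 more)
Total ordered pairs: 8


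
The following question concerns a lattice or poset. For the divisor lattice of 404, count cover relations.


A cover relation a -< b holds when a < b with no c strictly between.
Cover relations:
  1 -< 2
  1 -< 101
  2 -< 4
  2 -< 202
  4 -< 404
  101 -< 202
  202 -< 404
Total: 7


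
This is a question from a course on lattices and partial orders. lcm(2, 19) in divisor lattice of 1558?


Join=lcm.
gcd(2,19)=1
lcm=38


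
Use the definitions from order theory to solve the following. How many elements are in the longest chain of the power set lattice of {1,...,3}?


A chain is a totally ordered subset; we count the number of elements in a maximum chain.
Compute, for each element x, the size of the longest chain ending at x:
  {}: 1
  {1}: 2
  {2}: 2
  {3}: 2
  {1,2}: 3
  {1,3}: 3
  ...
A maximum chain: {} < {1} < {1,2} < {1,2,3}
Number of elements in the longest chain: 4


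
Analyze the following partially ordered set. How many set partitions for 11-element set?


B(n) = number of set partitions of an n-element set.
B(n) satisfies the recurrence: B(n+1) = sum_k C(n,k)*B(k).
B(11) = 678570


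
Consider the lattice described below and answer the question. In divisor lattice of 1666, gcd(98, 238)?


Meet=gcd.
gcd(98,238)=14


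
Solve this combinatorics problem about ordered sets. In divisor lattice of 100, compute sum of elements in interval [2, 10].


Interval [2,10] in divisors of 100: [2, 10]
Sum = 12


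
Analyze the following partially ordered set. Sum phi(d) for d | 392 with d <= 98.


Divisors of 392 up to 98: [1, 2, 4, 7, 8, 14, 28, 49, 56, 98]
phi values: [1, 1, 2, 6, 4, 6, 12, 42, 24, 42]
Sum = 140


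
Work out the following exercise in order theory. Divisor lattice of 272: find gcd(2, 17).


In a divisor lattice, meet = gcd (greatest common divisor).
By Euclidean algorithm or factoring: gcd(2,17) = 1


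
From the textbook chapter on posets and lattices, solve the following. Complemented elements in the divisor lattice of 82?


An element a is complemented if some b has a meet b = bottom, a join b = top.
a is complemented iff gcd(a, n/a)=1, i.e. a is a unitary divisor of 82.
Complemented elements: 1, 2, 41, 82
Count: 4


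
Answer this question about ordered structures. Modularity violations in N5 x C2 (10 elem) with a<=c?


Modular law: if a <= c then a v (b ^ c) = (a v b) ^ c.
Check all triples (a,b,c) with a <= c among 10 elements.
  e.g. a=(a,0), b=(c,0), c=(b,0): lhs=(a,0) != rhs=(b,0)
  e.g. a=(a,0), b=(c,1), c=(b,0): lhs=(a,0) != rhs=(b,0)
Total violating triples: 6


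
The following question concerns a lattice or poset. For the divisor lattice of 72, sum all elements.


sigma(n) = sum of divisors.
Divisors of 72: [1, 2, 3, 4, 6, 8, 9, 12, 18, 24, 36, 72]
Sum = 195


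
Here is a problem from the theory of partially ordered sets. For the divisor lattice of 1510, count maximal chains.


A maximal chain goes from the minimum element to a maximal element via cover relations.
Counting all min-to-max paths in the cover graph.
Total maximal chains: 6


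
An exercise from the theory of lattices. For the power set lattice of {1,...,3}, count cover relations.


A cover relation a -< b holds when a < b with no c strictly between.
Cover relations:
  {} -< {1}
  {} -< {2}
  {} -< {3}
  {1} -< {1,2}
  {1} -< {1,3}
  {2} -< {1,2}
  {2} -< {2,3}
  {3} -< {1,3}
  ...4 more
Total: 12


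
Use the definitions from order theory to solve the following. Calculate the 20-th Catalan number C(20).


C(n) = C(2n, n) / (n+1).
C(40, 20) = 137846528820
C(20) = 137846528820 / 21 = 6564120420


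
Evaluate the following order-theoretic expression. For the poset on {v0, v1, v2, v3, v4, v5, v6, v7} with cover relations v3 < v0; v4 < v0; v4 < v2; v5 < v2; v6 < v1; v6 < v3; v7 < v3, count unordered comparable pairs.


A comparable pair {a,b} has a < b or b < a in the order.
Count unordered pairs where one element is strictly below the other.
Examples: {v0,v3}, {v0,v4}, {v0,v6}, {v0,v7}, ...
Total comparable pairs: 9


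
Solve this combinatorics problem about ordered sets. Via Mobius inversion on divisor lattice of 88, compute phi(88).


phi(n) = n * prod_{p|n} (1 - 1/p).
Prime divisors of 88: [2, 11]
phi(88) = 88 * (1 - 1/2) * (1 - 1/11)
phi(88) = 40


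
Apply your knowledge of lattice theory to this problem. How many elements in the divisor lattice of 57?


Divisors of 57: [1, 3, 19, 57]
Count: 4


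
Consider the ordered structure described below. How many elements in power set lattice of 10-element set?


Power set = 2^n.
2^10 = 1024


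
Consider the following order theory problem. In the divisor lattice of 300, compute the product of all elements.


Divisors of 300: [1, 2, 3, 4, 5, 6, 10, 12, 15, 20, 25, 30, 50, 60, 75, 100, 150, 300]
Product = n^(d(n)/2) = 300^(18/2)
Product = 19683000000000000000000


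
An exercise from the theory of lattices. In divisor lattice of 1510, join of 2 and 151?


In a divisor lattice, join = lcm (least common multiple).
gcd(2,151) = 1
lcm(2,151) = 2*151/gcd = 302/1 = 302


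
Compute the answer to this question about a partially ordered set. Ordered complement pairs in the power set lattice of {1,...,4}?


Complement pair (a,b): a meet b = bottom, a join b = top.
Here: A intersect B = {} and A union B = {1,...,4}.
Pairs found: ({},{1,2,3,4}), ({1},{2,3,4}), ({2},{1,3,4}), ({3},{1,2,4}), ... (12 more)
Total ordered pairs: 16


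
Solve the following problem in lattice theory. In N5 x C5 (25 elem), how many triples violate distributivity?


Distributive law: a ^ (b v c) = (a ^ b) v (a ^ c).
Check all 25^3 = 15625 ordered triples (a,b,c).
  e.g. a=(b,0), b=(a,0), c=(c,0): lhs=(b,0) != rhs=(a,0)
  e.g. a=(b,0), b=(a,0), c=(c,1): lhs=(b,0) != rhs=(a,0)
Total violating triples: 250


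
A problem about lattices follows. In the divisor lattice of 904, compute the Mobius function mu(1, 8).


In a divisor lattice, mu(a,b) = mu(b/a) where mu is the classical Mobius function.
b/a = 8/1 = 8
Prime factorization of 8: primes [2]
8 is not squarefree, so mu(8) = 0


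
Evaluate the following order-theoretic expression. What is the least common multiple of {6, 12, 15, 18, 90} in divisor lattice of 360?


In a divisor lattice, join = lcm (least common multiple).
Compute lcm iteratively: start with first element, then lcm(current, next).
Elements: [6, 12, 15, 18, 90]
lcm(6,12) = 12
lcm(12,15) = 60
lcm(60,18) = 180
lcm(180,90) = 180
Final lcm = 180


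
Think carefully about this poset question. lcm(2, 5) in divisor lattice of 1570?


Join=lcm.
gcd(2,5)=1
lcm=10


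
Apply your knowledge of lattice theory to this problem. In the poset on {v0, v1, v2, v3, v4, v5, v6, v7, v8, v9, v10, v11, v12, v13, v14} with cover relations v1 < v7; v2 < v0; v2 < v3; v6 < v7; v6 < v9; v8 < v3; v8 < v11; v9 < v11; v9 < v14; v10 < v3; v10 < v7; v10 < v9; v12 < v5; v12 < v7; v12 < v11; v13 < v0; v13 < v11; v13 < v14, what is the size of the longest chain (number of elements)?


A chain is a totally ordered subset; we count the number of elements in a maximum chain.
Compute, for each element x, the size of the longest chain ending at x:
  v1: 1
  v2: 1
  v4: 1
  v6: 1
  v8: 1
  v10: 1
  ...
A maximum chain: v6 < v9 < v11
Number of elements in the longest chain: 3


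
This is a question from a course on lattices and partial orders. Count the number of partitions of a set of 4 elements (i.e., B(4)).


B(n) = number of set partitions of an n-element set.
B(n) satisfies the recurrence: B(n+1) = sum_k C(n,k)*B(k).
B(4) = 15


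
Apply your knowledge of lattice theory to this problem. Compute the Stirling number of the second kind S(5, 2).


S(n,k) = k*S(n-1,k) + S(n-1,k-1).
S(4,2) = 7, S(4,1) = 1
S(5,2) = 2*7 + 1 = 14 + 1
S(5,2) = 15


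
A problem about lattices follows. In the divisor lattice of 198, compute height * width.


Height = length of longest chain minus 1; width = size of largest antichain.
A maximum chain: 1 | 11 | 33 | 99 | 198  (height 4).
A maximum antichain: {6, 9, 22, 33}  (width 4).
Product = 4 * 4 = 16


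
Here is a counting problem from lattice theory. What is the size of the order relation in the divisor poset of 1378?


The order relation is {(a,b) : a <= b}, reflexive so it includes (a,a).
Examples: (1,1), (1,106), (1,13), (1,1378), (1,2), ...
Total ordered pairs: 27


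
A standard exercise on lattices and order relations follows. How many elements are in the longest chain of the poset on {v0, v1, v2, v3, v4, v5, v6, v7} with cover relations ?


A chain is a totally ordered subset; we count the number of elements in a maximum chain.
Compute, for each element x, the size of the longest chain ending at x:
  v0: 1
  v1: 1
  v2: 1
  v3: 1
  v4: 1
  v5: 1
  ...
A maximum chain: v0
Number of elements in the longest chain: 1


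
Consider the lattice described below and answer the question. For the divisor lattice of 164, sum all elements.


sigma(n) = sum of divisors.
Divisors of 164: [1, 2, 4, 41, 82, 164]
Sum = 294


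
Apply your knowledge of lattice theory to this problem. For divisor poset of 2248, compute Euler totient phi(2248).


phi(n) = n * prod_{p|n} (1 - 1/p).
Prime divisors of 2248: [2, 281]
phi(2248) = 2248 * (1 - 1/2) * (1 - 1/281)
phi(2248) = 1120


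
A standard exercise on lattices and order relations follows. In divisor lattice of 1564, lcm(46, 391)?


Join=lcm.
gcd(46,391)=23
lcm=782


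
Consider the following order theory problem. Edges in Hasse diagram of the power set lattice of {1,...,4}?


A cover relation a -< b holds when a < b with no c strictly between.
Cover relations:
  {} -< {1}
  {} -< {2}
  {} -< {3}
  {} -< {4}
  {1} -< {1,2}
  {1} -< {1,3}
  {1} -< {1,4}
  {2} -< {1,2}
  ...24 more
Total: 32


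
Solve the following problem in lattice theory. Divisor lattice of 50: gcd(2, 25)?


Meet=gcd.
gcd(2,25)=1


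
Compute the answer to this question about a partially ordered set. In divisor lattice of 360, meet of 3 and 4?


In a divisor lattice, meet = gcd (greatest common divisor).
By Euclidean algorithm or factoring: gcd(3,4) = 1


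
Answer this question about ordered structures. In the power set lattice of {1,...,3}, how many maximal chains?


A maximal chain goes from the minimum element to a maximal element via cover relations.
Counting all min-to-max paths in the cover graph.
Total maximal chains: 6


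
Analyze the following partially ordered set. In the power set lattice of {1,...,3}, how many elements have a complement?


An element a is complemented if some b has a meet b = bottom, a join b = top.
every subset A has complement S\A, so all elements are complemented.
Complemented elements: {}, {1}, {2}, {3}, {1,2}, {1,3}, ... (2 more)
Count: 8


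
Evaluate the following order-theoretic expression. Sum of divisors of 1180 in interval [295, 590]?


Interval [295,590] in divisors of 1180: [295, 590]
Sum = 885


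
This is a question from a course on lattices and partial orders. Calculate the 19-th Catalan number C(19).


C(n) = C(2n, n) / (n+1).
C(38, 19) = 35345263800
C(19) = 35345263800 / 20 = 1767263190


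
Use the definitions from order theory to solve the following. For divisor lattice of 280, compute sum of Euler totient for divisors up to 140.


Divisors of 280 up to 140: [1, 2, 4, 5, 7, 8, 10, 14, 20, 28, 35, 40, 56, 70, 140]
phi values: [1, 1, 2, 4, 6, 4, 4, 6, 8, 12, 24, 16, 24, 24, 48]
Sum = 184


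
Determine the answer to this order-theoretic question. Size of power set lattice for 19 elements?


Power set = 2^n.
2^19 = 524288


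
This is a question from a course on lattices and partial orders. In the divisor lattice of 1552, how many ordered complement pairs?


Complement pair (a,b): a meet b = bottom, a join b = top.
Here: gcd(a,b)=1 and lcm(a,b)=1552, i.e. a*b=1552 with a,b coprime.
Pairs found: (1,1552), (16,97), (97,16), (1552,1)
Total ordered pairs: 4


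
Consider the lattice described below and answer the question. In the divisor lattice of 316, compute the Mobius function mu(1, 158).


In a divisor lattice, mu(a,b) = mu(b/a) where mu is the classical Mobius function.
b/a = 158/1 = 158
Prime factorization of 158: primes [2, 79]
158 is squarefree with 2 prime factor(s), so mu(158) = (-1)^2 = 1


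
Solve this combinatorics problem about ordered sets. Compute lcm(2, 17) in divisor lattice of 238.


In a divisor lattice, join = lcm (least common multiple).
gcd(2,17) = 1
lcm(2,17) = 2*17/gcd = 34/1 = 34


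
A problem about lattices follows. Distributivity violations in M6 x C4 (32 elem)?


Distributive law: a ^ (b v c) = (a ^ b) v (a ^ c).
Check all 32^3 = 32768 ordered triples (a,b,c).
  e.g. a=(a1,0), b=(a2,0), c=(a3,0): lhs=(a1,0) != rhs=(0,0)
  e.g. a=(a1,0), b=(a2,0), c=(a3,1): lhs=(a1,0) != rhs=(0,0)
Total violating triples: 7680


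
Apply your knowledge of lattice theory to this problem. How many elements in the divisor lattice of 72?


Divisors of 72: [1, 2, 3, 4, 6, 8, 9, 12, 18, 24, 36, 72]
Count: 12


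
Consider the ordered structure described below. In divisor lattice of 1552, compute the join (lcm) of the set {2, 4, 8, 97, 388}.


In a divisor lattice, join = lcm (least common multiple).
Compute lcm iteratively: start with first element, then lcm(current, next).
Elements: [2, 4, 8, 97, 388]
lcm(2,4) = 4
lcm(4,8) = 8
lcm(8,97) = 776
lcm(776,388) = 776
Final lcm = 776


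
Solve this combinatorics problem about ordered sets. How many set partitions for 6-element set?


B(n) = number of set partitions of an n-element set.
B(n) satisfies the recurrence: B(n+1) = sum_k C(n,k)*B(k).
B(6) = 203


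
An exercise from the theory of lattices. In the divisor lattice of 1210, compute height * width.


Height = length of longest chain minus 1; width = size of largest antichain.
A maximum chain: 1 | 11 | 121 | 605 | 1210  (height 4).
A maximum antichain: {10, 22, 55, 121}  (width 4).
Product = 4 * 4 = 16


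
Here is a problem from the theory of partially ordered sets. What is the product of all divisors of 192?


Divisors of 192: [1, 2, 3, 4, 6, 8, 12, 16, 24, 32, 48, 64, 96, 192]
Product = n^(d(n)/2) = 192^(14/2)
Product = 9618527719784448


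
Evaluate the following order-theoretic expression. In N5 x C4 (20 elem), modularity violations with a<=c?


Modular law: if a <= c then a v (b ^ c) = (a v b) ^ c.
Check all triples (a,b,c) with a <= c among 20 elements.
  e.g. a=(a,0), b=(c,0), c=(b,0): lhs=(a,0) != rhs=(b,0)
  e.g. a=(a,0), b=(c,1), c=(b,0): lhs=(a,0) != rhs=(b,0)
Total violating triples: 40


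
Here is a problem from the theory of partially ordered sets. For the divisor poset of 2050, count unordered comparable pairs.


A comparable pair {a,b} has a < b or b < a in the order.
Count unordered pairs where one element is strictly below the other.
Examples: {1,2}, {1,5}, {1,10}, {1,25}, ...
Total comparable pairs: 42


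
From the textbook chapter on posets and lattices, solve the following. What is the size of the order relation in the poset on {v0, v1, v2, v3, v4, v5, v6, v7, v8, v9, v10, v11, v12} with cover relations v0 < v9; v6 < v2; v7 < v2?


The order relation is {(a,b) : a <= b}, reflexive so it includes (a,a).
Examples: (v0,v0), (v0,v9), (v1,v1), (v10,v10), (v11,v11), ...
Total ordered pairs: 16


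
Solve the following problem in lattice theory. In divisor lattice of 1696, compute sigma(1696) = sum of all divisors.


sigma(n) = sum of divisors.
Divisors of 1696: [1, 2, 4, 8, 16, 32, 53, 106, 212, 424, 848, 1696]
Sum = 3402


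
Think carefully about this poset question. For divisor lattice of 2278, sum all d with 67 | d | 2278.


Interval [67,2278] in divisors of 2278: [67, 134, 1139, 2278]
Sum = 3618


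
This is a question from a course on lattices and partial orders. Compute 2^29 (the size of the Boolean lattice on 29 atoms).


Power set = 2^n.
2^29 = 536870912


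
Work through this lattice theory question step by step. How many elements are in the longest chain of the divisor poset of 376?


A chain is a totally ordered subset; we count the number of elements in a maximum chain.
Compute, for each element x, the size of the longest chain ending at x:
  1: 1
  2: 2
  47: 2
  4: 3
  8: 4
  94: 3
  ...
A maximum chain: 1 < 2 < 4 < 8 < 376
Number of elements in the longest chain: 5


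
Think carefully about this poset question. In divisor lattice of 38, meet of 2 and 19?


In a divisor lattice, meet = gcd (greatest common divisor).
By Euclidean algorithm or factoring: gcd(2,19) = 1


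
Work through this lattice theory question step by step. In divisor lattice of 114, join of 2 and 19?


In a divisor lattice, join = lcm (least common multiple).
gcd(2,19) = 1
lcm(2,19) = 2*19/gcd = 38/1 = 38


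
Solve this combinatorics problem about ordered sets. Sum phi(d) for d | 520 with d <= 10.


Divisors of 520 up to 10: [1, 2, 4, 5, 8, 10]
phi values: [1, 1, 2, 4, 4, 4]
Sum = 16


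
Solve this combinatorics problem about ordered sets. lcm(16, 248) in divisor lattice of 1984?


Join=lcm.
gcd(16,248)=8
lcm=496


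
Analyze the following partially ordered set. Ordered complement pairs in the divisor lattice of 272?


Complement pair (a,b): a meet b = bottom, a join b = top.
Here: gcd(a,b)=1 and lcm(a,b)=272, i.e. a*b=272 with a,b coprime.
Pairs found: (1,272), (16,17), (17,16), (272,1)
Total ordered pairs: 4


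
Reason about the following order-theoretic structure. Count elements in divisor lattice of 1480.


Divisors of 1480: [1, 2, 4, 5, 8, 10, 20, 37, 40, 74, 148, 185, 296, 370, 740, 1480]
Count: 16


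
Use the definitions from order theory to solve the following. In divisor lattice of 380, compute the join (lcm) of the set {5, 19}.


In a divisor lattice, join = lcm (least common multiple).
Compute lcm iteratively: start with first element, then lcm(current, next).
Elements: [5, 19]
lcm(5,19) = 95
Final lcm = 95


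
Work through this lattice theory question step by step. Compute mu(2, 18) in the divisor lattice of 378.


In a divisor lattice, mu(a,b) = mu(b/a) where mu is the classical Mobius function.
b/a = 18/2 = 9
Prime factorization of 9: primes [3]
9 is not squarefree, so mu(9) = 0


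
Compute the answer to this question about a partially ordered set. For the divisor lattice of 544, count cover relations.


A cover relation a -< b holds when a < b with no c strictly between.
Cover relations:
  1 -< 2
  1 -< 17
  2 -< 4
  2 -< 34
  4 -< 8
  4 -< 68
  8 -< 16
  8 -< 136
  ...8 more
Total: 16


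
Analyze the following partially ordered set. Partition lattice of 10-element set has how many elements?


B(n) = number of set partitions of an n-element set.
B(n) satisfies the recurrence: B(n+1) = sum_k C(n,k)*B(k).
B(10) = 115975


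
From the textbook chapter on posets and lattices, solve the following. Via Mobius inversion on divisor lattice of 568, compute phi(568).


phi(n) = n * prod_{p|n} (1 - 1/p).
Prime divisors of 568: [2, 71]
phi(568) = 568 * (1 - 1/2) * (1 - 1/71)
phi(568) = 280


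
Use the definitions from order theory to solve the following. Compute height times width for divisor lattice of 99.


Height = length of longest chain minus 1; width = size of largest antichain.
A maximum chain: 1 | 11 | 33 | 99  (height 3).
A maximum antichain: {3, 11}  (width 2).
Product = 3 * 2 = 6


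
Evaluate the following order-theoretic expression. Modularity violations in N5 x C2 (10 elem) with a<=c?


Modular law: if a <= c then a v (b ^ c) = (a v b) ^ c.
Check all triples (a,b,c) with a <= c among 10 elements.
  e.g. a=(a,0), b=(c,0), c=(b,0): lhs=(a,0) != rhs=(b,0)
  e.g. a=(a,0), b=(c,1), c=(b,0): lhs=(a,0) != rhs=(b,0)
Total violating triples: 6


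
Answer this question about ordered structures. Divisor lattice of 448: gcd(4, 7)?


Meet=gcd.
gcd(4,7)=1


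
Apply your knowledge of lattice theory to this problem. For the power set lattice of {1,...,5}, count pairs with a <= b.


The order relation is {(a,b) : a <= b}, reflexive so it includes (a,a).
Examples: ({},{}), ({},{1,2}), ({},{1,2,3}), ({},{1,2,3,4}), ({},{1,2,3,4,5}), ...
Total ordered pairs: 243


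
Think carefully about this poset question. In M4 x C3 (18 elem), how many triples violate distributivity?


Distributive law: a ^ (b v c) = (a ^ b) v (a ^ c).
Check all 18^3 = 5832 ordered triples (a,b,c).
  e.g. a=(a1,0), b=(a2,0), c=(a3,0): lhs=(a1,0) != rhs=(0,0)
  e.g. a=(a1,0), b=(a2,0), c=(a3,1): lhs=(a1,0) != rhs=(0,0)
Total violating triples: 648


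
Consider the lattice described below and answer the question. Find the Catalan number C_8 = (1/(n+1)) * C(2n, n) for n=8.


C(n) = C(2n, n) / (n+1).
C(16, 8) = 12870
C(8) = 12870 / 9 = 1430


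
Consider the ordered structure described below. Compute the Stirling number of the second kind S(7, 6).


S(n,k) = k*S(n-1,k) + S(n-1,k-1).
S(6,6) = 1, S(6,5) = 15
S(7,6) = 6*1 + 15 = 6 + 15
S(7,6) = 21
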